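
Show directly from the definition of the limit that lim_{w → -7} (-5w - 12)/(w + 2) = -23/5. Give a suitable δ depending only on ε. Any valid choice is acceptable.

δ = min(5/2, (25/4)ε)

Let ε > 0 be given. We want δ > 0 with 0 < |w + 7| < δ ⇒ |(-5w - 12)/(w + 2) + 23/5| < ε.
Combining over a common denominator, (-5w - 12)/(w + 2) + 23/5 = [(-5w - 12)·(-5) − 23·(w + 2)] / [(-5)·(w + 2)] = 2(w + 7) / ((-5)(w + 2)).
So |(-5w - 12)/(w + 2) + 23/5| = 2|w + 7| / (5·|w + 2|).
Require δ ≤ 5/2, so |w + 2| ≥ |-5| − |w + 7| > 5 − 5/2 = 5/2.
Hence |(-5w - 12)/(w + 2) + 23/5| < 2|w + 7|/(5·(5/2)) = (4/25)|w + 7|, which is < ε once |w + 7| < (25/4)ε.
Take δ = min(5/2, (25/4)ε). Then 0 < |w + 7| < δ forces both bounds, so |(-5w - 12)/(w + 2) + 23/5| < ε.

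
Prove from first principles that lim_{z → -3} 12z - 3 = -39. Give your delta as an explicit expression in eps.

Let eps > 0 be given. We need delta > 0 so that 0 < |z + 3| < delta implies |(12z - 3) + 39| < eps.
|(12z - 3) + 39| = |12z + 36| = 12|z + 3|.
Thus it suffices that |z + 3| < eps/12.
Choosing delta = eps/12 gives |(12z - 3) + 39| = 12|z + 3| < eps whenever |z + 3| < delta.

delta = eps/12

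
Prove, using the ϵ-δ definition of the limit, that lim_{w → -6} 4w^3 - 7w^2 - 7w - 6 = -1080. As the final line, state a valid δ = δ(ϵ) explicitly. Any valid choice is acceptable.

Let ϵ > 0. We want δ > 0 such that 0 < |w + 6| < δ implies |(4w^3 - 7w^2 - 7w - 6) + 1080| < ϵ.
(4w^3 - 7w^2 - 7w - 6) + 1080 = 4w^3 - 7w^2 - 7w + 1074 = (w + 6)(4w^2 - 31w + 179).
So |(4w^3 - 7w^2 - 7w - 6) + 1080| = |w + 6|·|4w^2 - 31w + 179|.
Require δ ≤ 2. Then |w + 6| < 2 gives |w| < 8, and by the triangle inequality |4w^2 - 31w + 179| ≤ 4·8^2 + 31·8 + 179 = 683.
Hence |(4w^3 - 7w^2 - 7w - 6) + 1080| ≤ 683|w + 6| < ϵ provided |w + 6| < ϵ/683.
Choosing δ = min(2, ϵ/683) ensures both conditions, hence |(4w^3 - 7w^2 - 7w - 6) + 1080| < ϵ.

δ = min(2, ϵ/683)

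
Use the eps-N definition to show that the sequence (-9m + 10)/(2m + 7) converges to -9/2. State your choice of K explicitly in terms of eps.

K = (83/4)/eps

Let eps > 0 be given. For m ≥ 1, |(-9m + 10)/(2m + 7) + 9/2| = |83|/(2(2m + 7)) = 83/(2(2m + 7)).
Since 2m + 7 ≥ 2m for m ≥ 1, this is ≤ 83/(2·2m) = (83/4)/m.
So |(-9m + 10)/(2m + 7) + 9/2| < eps whenever m > (83/4)/eps.
Take K = (83/4)/eps. If m > K then |(-9m + 10)/(2m + 7) + 9/2| ≤ (83/4)/m < eps.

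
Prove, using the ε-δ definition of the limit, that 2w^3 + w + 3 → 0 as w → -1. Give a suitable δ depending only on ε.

Fix ε > 0. We want δ > 0 such that 0 < |w + 1| < δ implies |(2w^3 + w + 3)| < ε.
(2w^3 + w + 3) = 2w^3 + w + 3 = (w + 1)(2w^2 - 2w + 3).
So |(2w^3 + w + 3)| = |w + 1|·|2w^2 - 2w + 3|.
Require δ ≤ 2. Then |w + 1| < 2 gives |w| < 3, and by the triangle inequality |2w^2 - 2w + 3| ≤ 2·3^2 + 2·3 + 3 = 27.
Hence |(2w^3 + w + 3)| ≤ 27|w + 1| < ε provided |w + 1| < ε/27.
Choosing δ = min(2, ε/27) ensures both conditions, hence |(2w^3 + w + 3)| < ε.

δ = min(2, ε/27)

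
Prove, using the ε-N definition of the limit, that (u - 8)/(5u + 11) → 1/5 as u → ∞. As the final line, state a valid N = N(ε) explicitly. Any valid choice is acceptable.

N = (51/25)/ε

Let ε > 0 be given. We seek N > 0 such that u > N implies |(u - 8)/(5u + 11) − (1/5)| < ε.
(u - 8)/(5u + 11) − (1/5) = (5(u - 8) − (5u + 11)) / (5(5u + 11)) = -51/(5(5u + 11)).
For u > 0 we have 5u + 11 > 5u, so |(u - 8)/(5u + 11) − (1/5)| = 51/(5(5u + 11)) < 51/(5·5u) = (51/25)/u.
Thus |(u - 8)/(5u + 11) − (1/5)| < ε whenever u > (51/25)/ε.
Take N = (51/25)/ε. If u > N then |(u - 8)/(5u + 11) − (1/5)| < (51/25)/u < ε.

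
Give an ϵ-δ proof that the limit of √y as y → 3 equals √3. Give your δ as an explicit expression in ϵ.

δ = min(3, √3·ϵ)

Fix ϵ > 0. We want δ > 0 such that 0 < |y − 3| < δ implies |√y − √3| < ϵ.
Multiplying by the conjugate, |√y − √3| = |y − 3|/(√y + √3).
Restrict δ ≤ 3 so that |y − 3| < 3 forces y > 0, and then √y + √3 > √3.
Hence |√y − √3| < |y − 3|/√3, which is < ϵ once |y − 3| < √3·ϵ.
Take δ = min(3, √3·ϵ). If 0 < |y − 3| < δ then y > 0 and |√y − √3| < |y − 3|/√3 < ϵ.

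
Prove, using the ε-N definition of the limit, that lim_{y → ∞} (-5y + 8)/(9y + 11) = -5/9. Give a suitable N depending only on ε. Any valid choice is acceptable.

N = (127/81)/ε

Suppose ε > 0. We seek N > 0 such that y > N implies |(-5y + 8)/(9y + 11) + 5/9| < ε.
(-5y + 8)/(9y + 11) + 5/9 = (9(-5y + 8) − (-5)(9y + 11)) / (9(9y + 11)) = 127/(9(9y + 11)).
For y > 0 we have 9y + 11 > 9y, so |(-5y + 8)/(9y + 11) + 5/9| = 127/(9(9y + 11)) < 127/(9·9y) = (127/81)/y.
Thus |(-5y + 8)/(9y + 11) + 5/9| < ε whenever y > (127/81)/ε.
Take N = (127/81)/ε. If y > N then |(-5y + 8)/(9y + 11) + 5/9| < (127/81)/y < ε.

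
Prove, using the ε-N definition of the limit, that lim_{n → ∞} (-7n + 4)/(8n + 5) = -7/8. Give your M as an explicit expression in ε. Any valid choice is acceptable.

Let ε > 0 be given. For n ≥ 1, |(-7n + 4)/(8n + 5) + 7/8| = |67|/(8(8n + 5)) = 67/(8(8n + 5)).
Since 8n + 5 ≥ 8n for n ≥ 1, this is ≤ 67/(8·8n) = (67/64)/n.
So |(-7n + 4)/(8n + 5) + 7/8| < ε whenever n > (67/64)/ε.
Take M = (67/64)/ε. If n > M then |(-7n + 4)/(8n + 5) + 7/8| ≤ (67/64)/n < ε.

M = (67/64)/ε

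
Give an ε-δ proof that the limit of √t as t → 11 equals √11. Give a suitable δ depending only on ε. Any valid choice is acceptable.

δ = min(11, √11·ε)

Let ε > 0. We want δ > 0 such that 0 < |t − 11| < δ implies |√t − √11| < ε.
Multiplying by the conjugate, |√t − √11| = |t − 11|/(√t + √11).
Restrict δ ≤ 11 so that |t − 11| < 11 forces t > 0, and then √t + √11 > √11.
Hence |√t − √11| < |t − 11|/√11, which is < ε once |t − 11| < √11·ε.
Take δ = min(11, √11·ε). If 0 < |t − 11| < δ then t > 0 and |√t − √11| < |t − 11|/√11 < ε.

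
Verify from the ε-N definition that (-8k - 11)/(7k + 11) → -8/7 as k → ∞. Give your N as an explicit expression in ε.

N = (11/49)/ε

Suppose ε > 0. For k ≥ 1, |(-8k - 11)/(7k + 11) + 8/7| = |11|/(7(7k + 11)) = 11/(7(7k + 11)).
Since 7k + 11 ≥ 7k for k ≥ 1, this is ≤ 11/(7·7k) = (11/49)/k.
So |(-8k - 11)/(7k + 11) + 8/7| < ε whenever k > (11/49)/ε.
Take N = (11/49)/ε. If k > N then |(-8k - 11)/(7k + 11) + 8/7| ≤ (11/49)/k < ε.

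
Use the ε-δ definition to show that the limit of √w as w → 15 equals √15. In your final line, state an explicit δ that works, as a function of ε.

δ = min(15, √15·ε)

Suppose ε > 0. We want δ > 0 such that 0 < |w − 15| < δ implies |√w − √15| < ε.
Multiplying by the conjugate, |√w − √15| = |w − 15|/(√w + √15).
Restrict δ ≤ 15 so that |w − 15| < 15 forces w > 0, and then √w + √15 > √15.
Hence |√w − √15| < |w − 15|/√15, which is < ε once |w − 15| < √15·ε.
Take δ = min(15, √15·ε). If 0 < |w − 15| < δ then w > 0 and |√w − √15| < |w − 15|/√15 < ε.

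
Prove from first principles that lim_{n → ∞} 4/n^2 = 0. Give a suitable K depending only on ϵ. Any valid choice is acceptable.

Let ϵ > 0. For n ≥ 1, |4/n^2 − 0| = 4/n^2.
4/n^2 < ϵ ⇔ n^2 > 4/ϵ ⇔ n > (4/ϵ)^{1/2}.
Take K = (4/ϵ)^{1/2}. Then n > K implies 4/n^2 < ϵ.

K = (4/ϵ)^{1/2}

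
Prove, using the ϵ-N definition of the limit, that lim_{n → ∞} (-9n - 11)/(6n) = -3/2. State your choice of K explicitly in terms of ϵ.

Let ϵ > 0. For n ≥ 1, |(-9n - 11)/(6n) + 3/2| = |-66|/(6(6n)) = 66/(6(6n)).
Since 6n ≥ 6n for n ≥ 1, this is ≤ 66/(6·6n) = (11/6)/n.
So |(-9n - 11)/(6n) + 3/2| < ϵ whenever n > (11/6)/ϵ.
Take K = (11/6)/ϵ. If n > K then |(-9n - 11)/(6n) + 3/2| ≤ (11/6)/n < ϵ.

K = (11/6)/ϵ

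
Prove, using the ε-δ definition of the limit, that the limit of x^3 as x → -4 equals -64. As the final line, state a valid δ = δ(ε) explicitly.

δ = min(1, ε/61)

Let ε > 0 be given. We seek δ > 0 with 0 < |x + 4| < δ ⇒ |x^3 + 64| < ε.
Factor: x^3 + 64 = (x + 4)(x^2 - 4x + 16), so |x^3 + 64| = |x + 4|·|x^2 - 4x + 16|.
Impose δ ≤ 1 so that |x| < 5; then |x^2 - 4x + 16| ≤ 61.
Hence |x^3 + 64| ≤ 61|x + 4|, which is < ε once |x + 4| < ε/61.
Take δ = min(1, ε/61). If 0 < |x + 4| < δ then both bounds hold and |x^3 + 64| ≤ 61|x + 4| < 61·(ε/61) = ε.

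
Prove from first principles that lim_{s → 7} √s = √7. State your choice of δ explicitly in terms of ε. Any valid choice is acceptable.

δ = min(7, √7·ε)

Suppose ε > 0. We want δ > 0 such that 0 < |s − 7| < δ implies |√s − √7| < ε.
Rationalise: √s − √7 = (s − 7)/(√s + √7), so |√s − √7| = |s − 7|/(√s + √7).
Restrict δ ≤ 7 so that |s − 7| < 7 forces s > 0, and then √s + √7 > √7.
Hence |√s − √7| < |s − 7|/√7, which is < ε once |s − 7| < √7·ε.
Take δ = min(7, √7·ε). If 0 < |s − 7| < δ then s > 0 and |√s − √7| < |s − 7|/√7 < ε.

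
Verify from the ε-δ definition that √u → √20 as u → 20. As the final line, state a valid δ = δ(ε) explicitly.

δ = min(20, √20·ε)

Let ε > 0 be given. We want δ > 0 such that 0 < |u − 20| < δ implies |√u − √20| < ε.
Multiplying by the conjugate, |√u − √20| = |u − 20|/(√u + √20).
Restrict δ ≤ 20 so that |u − 20| < 20 forces u > 0, and then √u + √20 > √20.
Hence |√u − √20| < |u − 20|/√20, which is < ε once |u − 20| < √20·ε.
Take δ = min(20, √20·ε). If 0 < |u − 20| < δ then u > 0 and |√u − √20| < |u − 20|/√20 < ε.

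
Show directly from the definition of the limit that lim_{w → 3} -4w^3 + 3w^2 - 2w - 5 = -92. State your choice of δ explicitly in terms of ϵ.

δ = min(2, ϵ/174)

Let ϵ > 0 be given. We want δ > 0 such that 0 < |w − 3| < δ implies |(-4w^3 + 3w^2 - 2w - 5) + 92| < ϵ.
(-4w^3 + 3w^2 - 2w - 5) + 92 = -4w^3 + 3w^2 - 2w + 87 = (w − 3)(-4w^2 - 9w - 29).
So |(-4w^3 + 3w^2 - 2w - 5) + 92| = |w − 3|·|-4w^2 - 9w - 29|.
Assume first that |w − 3| < 2, so |w| < 5. Then |-4w^2 - 9w - 29| ≤ 4·5^2 + 9·5 + 29 = 174.
Hence |(-4w^3 + 3w^2 - 2w - 5) + 92| ≤ 174|w − 3| < ϵ provided |w − 3| < ϵ/174.
Choosing δ = min(2, ϵ/174) ensures both conditions, hence |(-4w^3 + 3w^2 - 2w - 5) + 92| < ϵ.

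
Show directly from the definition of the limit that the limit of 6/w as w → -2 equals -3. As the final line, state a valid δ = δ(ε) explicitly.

δ = min(1, (1/3)ε)

Let ε > 0. We seek δ > 0 such that 0 < |w + 2| < δ implies |6/w + 3| < ε.
|6/w + 3| = 6·|-2 − w|/(2·|w|) = 6|w + 2|/(2|w|).
Restrict δ ≤ 1. Then |w + 2| < 1 gives |w| > 1, so 2|w| > 2.
Then |6/w + 3| < 6|w + 2|/2, which is < ε when |w + 2| < (1/3)ε.
Take δ = min(1, (1/3)ε). Then 0 < |w + 2| < δ gives both |w + 2| < 1 and |w + 2| < (1/3)ε, so |6/w + 3| < ε.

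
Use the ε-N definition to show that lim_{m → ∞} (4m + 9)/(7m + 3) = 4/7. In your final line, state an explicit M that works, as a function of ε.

M = (51/49)/ε

Fix ε > 0. For m ≥ 1, |(4m + 9)/(7m + 3) − (4/7)| = |51|/(7(7m + 3)) = 51/(7(7m + 3)).
Since 7m + 3 ≥ 7m for m ≥ 1, this is ≤ 51/(7·7m) = (51/49)/m.
So |(4m + 9)/(7m + 3) − (4/7)| < ε whenever m > (51/49)/ε.
Take M = (51/49)/ε. If m > M then |(4m + 9)/(7m + 3) − (4/7)| ≤ (51/49)/m < ε.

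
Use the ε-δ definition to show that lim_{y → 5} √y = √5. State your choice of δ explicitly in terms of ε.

Fix ε > 0. We want δ > 0 such that 0 < |y − 5| < δ implies |√y − √5| < ε.
Multiplying by the conjugate, |√y − √5| = |y − 5|/(√y + √5).
Restrict δ ≤ 5 so that |y − 5| < 5 forces y > 0, and then √y + √5 > √5.
Hence |√y − √5| < |y − 5|/√5, which is < ε once |y − 5| < √5·ε.
Take δ = min(5, √5·ε). If 0 < |y − 5| < δ then y > 0 and |√y − √5| < |y − 5|/√5 < ε.

δ = min(5, √5·ε)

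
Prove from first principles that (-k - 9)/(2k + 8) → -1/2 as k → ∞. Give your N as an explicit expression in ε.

Let ε > 0 be given. For k ≥ 1, |(-k - 9)/(2k + 8) + 1/2| = |-10|/(2(2k + 8)) = 10/(2(2k + 8)).
Since 2k + 8 ≥ 2k for k ≥ 1, this is ≤ 10/(2·2k) = (5/2)/k.
So |(-k - 9)/(2k + 8) + 1/2| < ε whenever k > (5/2)/ε.
Take N = (5/2)/ε. If k > N then |(-k - 9)/(2k + 8) + 1/2| ≤ (5/2)/k < ε.

N = (5/2)/ε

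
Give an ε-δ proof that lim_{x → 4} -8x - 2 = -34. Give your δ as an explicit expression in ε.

δ = ε/8

Let ε > 0. We need δ > 0 so that 0 < |x − 4| < δ implies |(-8x - 2) + 34| < ε.
Since (-8x - 2) + 34 = -8(x − 4), we have |(-8x - 2) + 34| = 8|x − 4|.
So 8|x − 4| < ε exactly when |x − 4| < ε/8.
Choosing δ = ε/8 gives |(-8x - 2) + 34| = 8|x − 4| < ε whenever |x − 4| < δ.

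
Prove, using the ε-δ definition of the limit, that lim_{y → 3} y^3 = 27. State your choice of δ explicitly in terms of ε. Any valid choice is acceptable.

Let ε > 0. We seek δ > 0 with 0 < |y − 3| < δ ⇒ |y^3 − 27| < ε.
Factor: y^3 − 27 = (y − 3)(y^2 + 3y + 9), so |y^3 − 27| = |y − 3|·|y^2 + 3y + 9|.
Restrict δ ≤ 2. Then |y − 3| < 2 gives |y| < 5, so by the triangle inequality |y^2 + 3y + 9| ≤ 5^2 + 3·5 + 9 = 49.
Hence |y^3 − 27| ≤ 49|y − 3|, which is < ε once |y − 3| < ε/49.
Take δ = min(2, ε/49). If 0 < |y − 3| < δ then both bounds hold and |y^3 − 27| ≤ 49|y − 3| < 49·(ε/49) = ε.

δ = min(2, ε/49)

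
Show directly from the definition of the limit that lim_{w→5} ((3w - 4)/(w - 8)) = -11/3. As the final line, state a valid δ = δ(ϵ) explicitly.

δ = min(3/2, (9/40)ϵ)

Suppose ϵ > 0. We want δ > 0 with 0 < |w − 5| < δ ⇒ |(3w - 4)/(w - 8) + 11/3| < ϵ.
Combining over a common denominator, (3w - 4)/(w - 8) + 11/3 = [(3w - 4)·(-3) − 11·(w - 8)] / [(-3)·(w - 8)] = -20(w − 5) / ((-3)(w - 8)).
So |(3w - 4)/(w - 8) + 11/3| = 20|w − 5| / (3·|w − 8|).
Require δ ≤ 3/2, so |w − 8| ≥ |-3| − |w − 5| > 3 − 3/2 = 3/2.
Hence |(3w - 4)/(w - 8) + 11/3| < 20|w − 5|/(3·(3/2)) = (40/9)|w − 5|, which is < ϵ once |w − 5| < (9/40)ϵ.
Take δ = min(3/2, (9/40)ϵ). Then 0 < |w − 5| < δ forces both bounds, so |(3w - 4)/(w - 8) + 11/3| < ϵ.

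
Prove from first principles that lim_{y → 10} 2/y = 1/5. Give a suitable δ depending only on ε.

δ = min(5, 25ε)

Let ε > 0. We seek δ > 0 such that 0 < |y − 10| < δ implies |2/y − (1/5)| < ε.
|2/y − (1/5)| = 2·|10 − y|/(10·|y|) = 2|y − 10|/(10|y|).
Restrict δ ≤ 5. Then |y − 10| < 5 gives |y| > 5, so 10|y| > 50.
Then |2/y − (1/5)| < 2|y − 10|/50, which is < ε when |y − 10| < 25ε.
Take δ = min(5, 25ε). Then 0 < |y − 10| < δ gives both |y − 10| < 5 and |y − 10| < 25ε, so |2/y − (1/5)| < ε.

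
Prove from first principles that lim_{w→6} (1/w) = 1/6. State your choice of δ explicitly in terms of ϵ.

Let ϵ > 0 be given. We seek δ > 0 such that 0 < |w − 6| < δ implies |1/w − (1/6)| < ϵ.
|1/w − (1/6)| = |6 − w|/(6·|w|) = |w − 6|/(6|w|).
Require δ ≤ 3 so that |w| > 6 − 3 = 3, hence 6|w| > 18.
Then |1/w − (1/6)| < |w − 6|/18, which is < ϵ when |w − 6| < 18ϵ.
Take δ = min(3, 18ϵ). Then 0 < |w − 6| < δ gives both |w − 6| < 3 and |w − 6| < 18ϵ, so |1/w − (1/6)| < ϵ.

δ = min(3, 18ϵ)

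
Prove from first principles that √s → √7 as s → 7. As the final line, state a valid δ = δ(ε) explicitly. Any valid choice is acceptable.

δ = min(7, √7·ε)

Let ε > 0. We want δ > 0 such that 0 < |s − 7| < δ implies |√s − √7| < ε.
Multiplying by the conjugate, |√s − √7| = |s − 7|/(√s + √7).
Restrict δ ≤ 7 so that |s − 7| < 7 forces s > 0, and then √s + √7 > √7.
Hence |√s − √7| < |s − 7|/√7, which is < ε once |s − 7| < √7·ε.
Take δ = min(7, √7·ε). If 0 < |s − 7| < δ then s > 0 and |√s − √7| < |s − 7|/√7 < ε.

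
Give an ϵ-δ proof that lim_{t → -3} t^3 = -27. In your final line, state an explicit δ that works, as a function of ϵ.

δ = min(1, ϵ/37)

Let ϵ > 0. We seek δ > 0 with 0 < |t + 3| < δ ⇒ |t^3 + 27| < ϵ.
Factor: t^3 + 27 = (t + 3)(t^2 - 3t + 9), so |t^3 + 27| = |t + 3|·|t^2 - 3t + 9|.
Impose δ ≤ 1 so that |t| < 4; then |t^2 - 3t + 9| ≤ 37.
Hence |t^3 + 27| ≤ 37|t + 3|, which is < ϵ once |t + 3| < ϵ/37.
Take δ = min(1, ϵ/37). If 0 < |t + 3| < δ then both bounds hold and |t^3 + 27| ≤ 37|t + 3| < 37·(ϵ/37) = ϵ.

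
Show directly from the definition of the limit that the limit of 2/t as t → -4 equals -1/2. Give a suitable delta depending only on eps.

delta = min(2, 4eps)

Let eps > 0 be given. We seek delta > 0 such that 0 < |t + 4| < delta implies |2/t + 1/2| < eps.
|2/t + 1/2| = 2·|-4 − t|/(4·|t|) = 2|t + 4|/(4|t|).
Restrict delta ≤ 2. Then |t + 4| < 2 gives |t| > 2, so 4|t| > 8.
Then |2/t + 1/2| < 2|t + 4|/8, which is < eps when |t + 4| < 4eps.
Take delta = min(2, 4eps). Then 0 < |t + 4| < delta gives both |t + 4| < 2 and |t + 4| < 4eps, so |2/t + 1/2| < eps.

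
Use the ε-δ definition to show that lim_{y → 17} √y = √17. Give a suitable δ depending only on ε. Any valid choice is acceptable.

δ = min(17, √17·ε)

Fix ε > 0. We want δ > 0 such that 0 < |y − 17| < δ implies |√y − √17| < ε.
Multiplying by the conjugate, |√y − √17| = |y − 17|/(√y + √17).
Restrict δ ≤ 17 so that |y − 17| < 17 forces y > 0, and then √y + √17 > √17.
Hence |√y − √17| < |y − 17|/√17, which is < ε once |y − 17| < √17·ε.
Take δ = min(17, √17·ε). If 0 < |y − 17| < δ then y > 0 and |√y − √17| < |y − 17|/√17 < ε.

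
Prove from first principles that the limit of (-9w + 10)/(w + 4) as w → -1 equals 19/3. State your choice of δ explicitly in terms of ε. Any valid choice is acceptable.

δ = min(3/2, (9/92)ε)

Suppose ε > 0. We want δ > 0 with 0 < |w + 1| < δ ⇒ |(-9w + 10)/(w + 4) − (19/3)| < ε.
Combining over a common denominator, (-9w + 10)/(w + 4) − (19/3) = [(-9w + 10)·3 − 19·(w + 4)] / [3·(w + 4)] = -46(w + 1) / (3(w + 4)).
So |(-9w + 10)/(w + 4) − (19/3)| = 46|w + 1| / (3·|w + 4|).
Require δ ≤ 3/2, so |w + 4| ≥ |3| − |w + 1| > 3 − 3/2 = 3/2.
Hence |(-9w + 10)/(w + 4) − (19/3)| < 46|w + 1|/(3·(3/2)) = (92/9)|w + 1|, which is < ε once |w + 1| < (9/92)ε.
Take δ = min(3/2, (9/92)ε). Then 0 < |w + 1| < δ forces both bounds, so |(-9w + 10)/(w + 4) − (19/3)| < ε.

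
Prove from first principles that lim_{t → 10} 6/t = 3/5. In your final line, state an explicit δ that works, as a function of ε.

δ = min(5, (25/3)ε)

Let ε > 0. We seek δ > 0 such that 0 < |t − 10| < δ implies |6/t − (3/5)| < ε.
|6/t − (3/5)| = 6·|10 − t|/(10·|t|) = 6|t − 10|/(10|t|).
Require δ ≤ 5 so that |t| > 10 − 5 = 5, hence 10|t| > 50.
Then |6/t − (3/5)| < 6|t − 10|/50, which is < ε when |t − 10| < (25/3)ε.
Take δ = min(5, (25/3)ε). Then 0 < |t − 10| < δ gives both |t − 10| < 5 and |t − 10| < (25/3)ε, so |6/t − (3/5)| < ε.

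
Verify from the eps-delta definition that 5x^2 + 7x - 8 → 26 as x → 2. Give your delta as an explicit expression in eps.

Let eps > 0. We want delta > 0 such that 0 < |x − 2| < delta implies |(5x^2 + 7x - 8) − 26| < eps.
(5x^2 + 7x - 8) − 26 = 5x^2 + 7x - 34 = (x − 2)(5x + 17).
So |(5x^2 + 7x - 8) − 26| = |x − 2|·|5x + 17|.
Require delta ≤ 1. Then |x − 2| < 1 gives |x| < 3, and by the triangle inequality |5x + 17| ≤ 5·3 + 17 = 32.
Hence |(5x^2 + 7x - 8) − 26| ≤ 32|x − 2| < eps provided |x − 2| < eps/32.
Choosing delta = min(1, eps/32) ensures both conditions, hence |(5x^2 + 7x - 8) − 26| < eps.

delta = min(1, eps/32)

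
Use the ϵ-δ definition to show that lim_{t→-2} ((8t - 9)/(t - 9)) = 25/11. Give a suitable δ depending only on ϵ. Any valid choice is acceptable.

δ = min(11/2, (121/126)ϵ)

Let ϵ > 0 be given. We want δ > 0 with 0 < |t + 2| < δ ⇒ |(8t - 9)/(t - 9) − (25/11)| < ϵ.
Combining over a common denominator, (8t - 9)/(t - 9) − (25/11) = [(8t - 9)·(-11) − (-25)·(t - 9)] / [(-11)·(t - 9)] = -63(t + 2) / ((-11)(t - 9)).
So |(8t - 9)/(t - 9) − (25/11)| = 63|t + 2| / (11·|t − 9|).
Restrict δ ≤ 11/2. Then |t + 2| < 11/2 gives |t − 9| = |(t + 2) + (-11)| ≥ 11 − 11/2 = 11/2.
Hence |(8t - 9)/(t - 9) − (25/11)| < 63|t + 2|/(11·(11/2)) = (126/121)|t + 2|, which is < ϵ once |t + 2| < (121/126)ϵ.
Take δ = min(11/2, (121/126)ϵ). Then 0 < |t + 2| < δ forces both bounds, so |(8t - 9)/(t - 9) − (25/11)| < ϵ.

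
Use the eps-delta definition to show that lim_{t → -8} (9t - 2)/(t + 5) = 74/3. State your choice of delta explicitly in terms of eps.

Suppose eps > 0. We want delta > 0 with 0 < |t + 8| < delta ⇒ |(9t - 2)/(t + 5) − (74/3)| < eps.
Combining over a common denominator, (9t - 2)/(t + 5) − (74/3) = [(9t - 2)·(-3) − (-74)·(t + 5)] / [(-3)·(t + 5)] = 47(t + 8) / ((-3)(t + 5)).
So |(9t - 2)/(t + 5) − (74/3)| = 47|t + 8| / (3·|t + 5|).
Restrict delta ≤ 3/2. Then |t + 8| < 3/2 gives |t + 5| = |(t + 8) + (-3)| ≥ 3 − 3/2 = 3/2.
Hence |(9t - 2)/(t + 5) − (74/3)| < 47|t + 8|/(3·(3/2)) = (94/9)|t + 8|, which is < eps once |t + 8| < (9/94)eps.
Take delta = min(3/2, (9/94)eps). Then 0 < |t + 8| < delta forces both bounds, so |(9t - 2)/(t + 5) − (74/3)| < eps.

delta = min(3/2, (9/94)eps)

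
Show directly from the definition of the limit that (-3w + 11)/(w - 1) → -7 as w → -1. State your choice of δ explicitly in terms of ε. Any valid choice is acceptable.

Suppose ε > 0. We want δ > 0 with 0 < |w + 1| < δ ⇒ |(-3w + 11)/(w - 1) + 7| < ε.
Combining over a common denominator, (-3w + 11)/(w - 1) + 7 = [(-3w + 11)·(-2) − 14·(w - 1)] / [(-2)·(w - 1)] = -8(w + 1) / ((-2)(w - 1)).
So |(-3w + 11)/(w - 1) + 7| = 8|w + 1| / (2·|w − 1|).
Require δ ≤ 1, so |w − 1| ≥ |-2| − |w + 1| > 2 − 1 = 1.
Hence |(-3w + 11)/(w - 1) + 7| < 8|w + 1|/(2·1) = 4|w + 1|, which is < ε once |w + 1| < (1/4)ε.
Take δ = min(1, (1/4)ε). Then 0 < |w + 1| < δ forces both bounds, so |(-3w + 11)/(w - 1) + 7| < ε.

δ = min(1, (1/4)ε)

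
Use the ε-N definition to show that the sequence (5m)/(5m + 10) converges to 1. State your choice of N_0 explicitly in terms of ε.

N_0 = 2/ε

Let ε > 0. For m ≥ 1, |(5m)/(5m + 10) − 1| = |-50|/(5(5m + 10)) = 50/(5(5m + 10)).
Since 5m + 10 ≥ 5m for m ≥ 1, this is ≤ 50/(5·5m) = 2/m.
So |(5m)/(5m + 10) − 1| < ε whenever m > 2/ε.
Take N_0 = 2/ε. If m > N_0 then |(5m)/(5m + 10) − 1| ≤ 2/m < ε.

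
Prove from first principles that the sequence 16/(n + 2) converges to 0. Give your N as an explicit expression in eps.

Let eps > 0 be given. For n ≥ 1, |16/(n + 2) − 0| = 16/(n + 2) ≤ 16/n.
We need 16/n < eps, i.e. n > 16/eps.
Take N = 16/eps. If n > N then |16/(n + 2)| ≤ 16/n < eps.

N = 16/eps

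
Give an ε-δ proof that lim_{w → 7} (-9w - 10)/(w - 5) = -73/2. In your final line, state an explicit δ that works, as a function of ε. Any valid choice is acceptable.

Let ε > 0. We want δ > 0 with 0 < |w − 7| < δ ⇒ |(-9w - 10)/(w - 5) + 73/2| < ε.
Combining over a common denominator, (-9w - 10)/(w - 5) + 73/2 = [(-9w - 10)·2 − (-73)·(w - 5)] / [2·(w - 5)] = 55(w − 7) / (2(w - 5)).
So |(-9w - 10)/(w - 5) + 73/2| = 55|w − 7| / (2·|w − 5|).
Restrict δ ≤ 1. Then |w − 7| < 1 gives |w − 5| = |(w − 7) + 2| ≥ 2 − 1 = 1.
Hence |(-9w - 10)/(w - 5) + 73/2| < 55|w − 7|/(2·1) = (55/2)|w − 7|, which is < ε once |w − 7| < (2/55)ε.
Take δ = min(1, (2/55)ε). Then 0 < |w − 7| < δ forces both bounds, so |(-9w - 10)/(w - 5) + 73/2| < ε.

δ = min(1, (2/55)ε)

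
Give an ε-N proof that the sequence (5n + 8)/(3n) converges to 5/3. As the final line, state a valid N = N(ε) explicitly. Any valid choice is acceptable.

Let ε > 0. For n ≥ 1, |(5n + 8)/(3n) − (5/3)| = |24|/(3(3n)) = 24/(3(3n)).
Since 3n ≥ 3n for n ≥ 1, this is ≤ 24/(3·3n) = (8/3)/n.
So |(5n + 8)/(3n) − (5/3)| < ε whenever n > (8/3)/ε.
Take N = (8/3)/ε. If n > N then |(5n + 8)/(3n) − (5/3)| ≤ (8/3)/n < ε.

N = (8/3)/ε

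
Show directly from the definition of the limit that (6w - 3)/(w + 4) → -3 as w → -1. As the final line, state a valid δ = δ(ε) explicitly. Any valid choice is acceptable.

Let ε > 0. We want δ > 0 with 0 < |w + 1| < δ ⇒ |(6w - 3)/(w + 4) + 3| < ε.
Combining over a common denominator, (6w - 3)/(w + 4) + 3 = [(6w - 3)·3 − (-9)·(w + 4)] / [3·(w + 4)] = 27(w + 1) / (3(w + 4)).
So |(6w - 3)/(w + 4) + 3| = 27|w + 1| / (3·|w + 4|).
Require δ ≤ 3/2, so |w + 4| ≥ |3| − |w + 1| > 3 − 3/2 = 3/2.
Hence |(6w - 3)/(w + 4) + 3| < 27|w + 1|/(3·(3/2)) = 6|w + 1|, which is < ε once |w + 1| < (1/6)ε.
Take δ = min(3/2, (1/6)ε). Then 0 < |w + 1| < δ forces both bounds, so |(6w - 3)/(w + 4) + 3| < ε.

δ = min(3/2, (1/6)ε)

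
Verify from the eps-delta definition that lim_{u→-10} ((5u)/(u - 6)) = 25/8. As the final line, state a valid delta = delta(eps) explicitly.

Let eps > 0. We want delta > 0 with 0 < |u + 10| < delta ⇒ |(5u)/(u - 6) − (25/8)| < eps.
Combining over a common denominator, (5u)/(u - 6) − (25/8) = [(5u)·(-16) − (-50)·(u - 6)] / [(-16)·(u - 6)] = -30(u + 10) / ((-16)(u - 6)).
So |(5u)/(u - 6) − (25/8)| = 30|u + 10| / (16·|u − 6|).
Require delta ≤ 8, so |u − 6| ≥ |-16| − |u + 10| > 16 − 8 = 8.
Hence |(5u)/(u - 6) − (25/8)| < 30|u + 10|/(16·8) = (15/64)|u + 10|, which is < eps once |u + 10| < (64/15)eps.
Take delta = min(8, (64/15)eps). Then 0 < |u + 10| < delta forces both bounds, so |(5u)/(u - 6) − (25/8)| < eps.

delta = min(8, (64/15)eps)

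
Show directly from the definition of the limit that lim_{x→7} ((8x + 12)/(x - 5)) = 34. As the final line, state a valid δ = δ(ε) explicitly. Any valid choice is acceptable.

Let ε > 0 be given. We want δ > 0 with 0 < |x − 7| < δ ⇒ |(8x + 12)/(x - 5) − 34| < ε.
Combining over a common denominator, (8x + 12)/(x - 5) − 34 = [(8x + 12)·2 − 68·(x - 5)] / [2·(x - 5)] = -52(x − 7) / (2(x - 5)).
So |(8x + 12)/(x - 5) − 34| = 52|x − 7| / (2·|x − 5|).
Require δ ≤ 1, so |x − 5| ≥ |2| − |x − 7| > 2 − 1 = 1.
Hence |(8x + 12)/(x - 5) − 34| < 52|x − 7|/(2·1) = 26|x − 7|, which is < ε once |x − 7| < (1/26)ε.
Take δ = min(1, (1/26)ε). Then 0 < |x − 7| < δ forces both bounds, so |(8x + 12)/(x - 5) − 34| < ε.

δ = min(1, (1/26)ε)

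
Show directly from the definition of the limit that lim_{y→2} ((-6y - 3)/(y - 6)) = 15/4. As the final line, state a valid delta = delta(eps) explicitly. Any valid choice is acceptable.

Fix eps > 0. We want delta > 0 with 0 < |y − 2| < delta ⇒ |(-6y - 3)/(y - 6) − (15/4)| < eps.
Combining over a common denominator, (-6y - 3)/(y - 6) − (15/4) = [(-6y - 3)·(-4) − (-15)·(y - 6)] / [(-4)·(y - 6)] = 39(y − 2) / ((-4)(y - 6)).
So |(-6y - 3)/(y - 6) − (15/4)| = 39|y − 2| / (4·|y − 6|).
Require delta ≤ 2, so |y − 6| ≥ |-4| − |y − 2| > 4 − 2 = 2.
Hence |(-6y - 3)/(y - 6) − (15/4)| < 39|y − 2|/(4·2) = (39/8)|y − 2|, which is < eps once |y − 2| < (8/39)eps.
Take delta = min(2, (8/39)eps). Then 0 < |y − 2| < delta forces both bounds, so |(-6y - 3)/(y - 6) − (15/4)| < eps.

delta = min(2, (8/39)eps)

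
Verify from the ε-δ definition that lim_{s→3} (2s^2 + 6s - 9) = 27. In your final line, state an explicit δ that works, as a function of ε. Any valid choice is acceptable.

δ = min(1, ε/20)

Let ε > 0. We want δ > 0 such that 0 < |s − 3| < δ implies |(2s^2 + 6s - 9) − 27| < ε.
(2s^2 + 6s - 9) − 27 = 2s^2 + 6s - 36 = (s − 3)(2s + 12).
So |(2s^2 + 6s - 9) − 27| = |s − 3|·|2s + 12|.
Require δ ≤ 1. Then |s − 3| < 1 gives |s| < 4, and by the triangle inequality |2s + 12| ≤ 2·4 + 12 = 20.
Hence |(2s^2 + 6s - 9) − 27| ≤ 20|s − 3| < ε provided |s − 3| < ε/20.
Choosing δ = min(1, ε/20) ensures both conditions, hence |(2s^2 + 6s - 9) − 27| < ε.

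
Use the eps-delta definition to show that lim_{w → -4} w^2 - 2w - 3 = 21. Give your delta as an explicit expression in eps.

delta = min(2, eps/12)

Let eps > 0 be given. We want delta > 0 such that 0 < |w + 4| < delta implies |(w^2 - 2w - 3) − 21| < eps.
(w^2 - 2w - 3) − 21 = w^2 - 2w - 24 = (w + 4)(w - 6).
So |(w^2 - 2w - 3) − 21| = |w + 4|·|w - 6|.
Assume first that |w + 4| < 2, so |w| < 6. Then |w - 6| ≤ 6 + 6 = 12.
Hence |(w^2 - 2w - 3) − 21| ≤ 12|w + 4| < eps provided |w + 4| < eps/12.
Take delta = min(2, eps/12). Then 0 < |w + 4| < delta gives both |w + 4| < 2 and |w + 4| < eps/12, so |(w^2 - 2w - 3) − 21| < eps.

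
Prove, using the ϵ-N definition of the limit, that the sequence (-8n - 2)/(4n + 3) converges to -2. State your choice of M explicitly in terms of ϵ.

Fix ϵ > 0. For n ≥ 1, |(-8n - 2)/(4n + 3) + 2| = |16|/(4(4n + 3)) = 16/(4(4n + 3)).
Since 4n + 3 ≥ 4n for n ≥ 1, this is ≤ 16/(4·4n) = 1/n.
So |(-8n - 2)/(4n + 3) + 2| < ϵ whenever n > 1/ϵ.
Take M = 1/ϵ. If n > M then |(-8n - 2)/(4n + 3) + 2| ≤ 1/n < ϵ.

M = 1/ϵ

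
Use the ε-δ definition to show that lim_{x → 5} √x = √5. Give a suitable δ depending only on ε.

δ = min(5, √5·ε)

Fix ε > 0. We want δ > 0 such that 0 < |x − 5| < δ implies |√x − √5| < ε.
Multiplying by the conjugate, |√x − √5| = |x − 5|/(√x + √5).
Restrict δ ≤ 5 so that |x − 5| < 5 forces x > 0, and then √x + √5 > √5.
Hence |√x − √5| < |x − 5|/√5, which is < ε once |x − 5| < √5·ε.
Take δ = min(5, √5·ε). If 0 < |x − 5| < δ then x > 0 and |√x − √5| < |x − 5|/√5 < ε.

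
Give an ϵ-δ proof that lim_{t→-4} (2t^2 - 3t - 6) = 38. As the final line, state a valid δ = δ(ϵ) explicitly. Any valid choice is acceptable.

δ = min(1, ϵ/21)

Let ϵ > 0. We want δ > 0 such that 0 < |t + 4| < δ implies |(2t^2 - 3t - 6) − 38| < ϵ.
(2t^2 - 3t - 6) − 38 = 2t^2 - 3t - 44 = (t + 4)(2t - 11).
So |(2t^2 - 3t - 6) − 38| = |t + 4|·|2t - 11|.
Require δ ≤ 1. Then |t + 4| < 1 gives |t| < 5, and by the triangle inequality |2t - 11| ≤ 2·5 + 11 = 21.
Hence |(2t^2 - 3t - 6) − 38| ≤ 21|t + 4| < ϵ provided |t + 4| < ϵ/21.
Choosing δ = min(1, ϵ/21) ensures both conditions, hence |(2t^2 - 3t - 6) − 38| < ϵ.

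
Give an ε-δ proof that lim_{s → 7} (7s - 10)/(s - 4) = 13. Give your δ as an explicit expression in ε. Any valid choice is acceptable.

Suppose ε > 0. We want δ > 0 with 0 < |s − 7| < δ ⇒ |(7s - 10)/(s - 4) − 13| < ε.
Combining over a common denominator, (7s - 10)/(s - 4) − 13 = [(7s - 10)·3 − 39·(s - 4)] / [3·(s - 4)] = -18(s − 7) / (3(s - 4)).
So |(7s - 10)/(s - 4) − 13| = 18|s − 7| / (3·|s − 4|).
Require δ ≤ 3/2, so |s − 4| ≥ |3| − |s − 7| > 3 − 3/2 = 3/2.
Hence |(7s - 10)/(s - 4) − 13| < 18|s − 7|/(3·(3/2)) = 4|s − 7|, which is < ε once |s − 7| < (1/4)ε.
Take δ = min(3/2, (1/4)ε). Then 0 < |s − 7| < δ forces both bounds, so |(7s - 10)/(s - 4) − 13| < ε.

δ = min(3/2, (1/4)ε)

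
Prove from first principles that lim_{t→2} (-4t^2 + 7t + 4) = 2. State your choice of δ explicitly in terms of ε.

Let ε > 0. We want δ > 0 such that 0 < |t − 2| < δ implies |(-4t^2 + 7t + 4) − 2| < ε.
(-4t^2 + 7t + 4) − 2 = -4t^2 + 7t + 2 = (t − 2)(-4t - 1).
So |(-4t^2 + 7t + 4) − 2| = |t − 2|·|-4t - 1|.
Require δ ≤ 2. Then |t − 2| < 2 gives |t| < 4, and by the triangle inequality |-4t - 1| ≤ 4·4 + 1 = 17.
Hence |(-4t^2 + 7t + 4) − 2| ≤ 17|t − 2| < ε provided |t − 2| < ε/17.
Take δ = min(2, ε/17). Then 0 < |t − 2| < δ gives both |t − 2| < 2 and |t − 2| < ε/17, so |(-4t^2 + 7t + 4) − 2| < ε.

δ = min(2, ε/17)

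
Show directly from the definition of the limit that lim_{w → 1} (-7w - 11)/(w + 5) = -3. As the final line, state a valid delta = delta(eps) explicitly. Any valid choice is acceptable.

Let eps > 0 be given. We want delta > 0 with 0 < |w − 1| < delta ⇒ |(-7w - 11)/(w + 5) + 3| < eps.
Combining over a common denominator, (-7w - 11)/(w + 5) + 3 = [(-7w - 11)·6 − (-18)·(w + 5)] / [6·(w + 5)] = -24(w − 1) / (6(w + 5)).
So |(-7w - 11)/(w + 5) + 3| = 24|w − 1| / (6·|w + 5|).
Require delta ≤ 3, so |w + 5| ≥ |6| − |w − 1| > 6 − 3 = 3.
Hence |(-7w - 11)/(w + 5) + 3| < 24|w − 1|/(6·3) = (4/3)|w − 1|, which is < eps once |w − 1| < (3/4)eps.
Take delta = min(3, (3/4)eps). Then 0 < |w − 1| < delta forces both bounds, so |(-7w - 11)/(w + 5) + 3| < eps.

delta = min(3, (3/4)eps)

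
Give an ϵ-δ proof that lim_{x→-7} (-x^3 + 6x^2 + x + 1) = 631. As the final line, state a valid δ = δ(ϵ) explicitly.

δ = min(2, ϵ/288)

Let ϵ > 0. We want δ > 0 such that 0 < |x + 7| < δ implies |(-x^3 + 6x^2 + x + 1) − 631| < ϵ.
(-x^3 + 6x^2 + x + 1) − 631 = -x^3 + 6x^2 + x - 630 = (x + 7)(-x^2 + 13x - 90).
So |(-x^3 + 6x^2 + x + 1) − 631| = |x + 7|·|-x^2 + 13x - 90|.
Require δ ≤ 2. Then |x + 7| < 2 gives |x| < 9, and by the triangle inequality |-x^2 + 13x - 90| ≤ 9^2 + 13·9 + 90 = 288.
Hence |(-x^3 + 6x^2 + x + 1) − 631| ≤ 288|x + 7| < ϵ provided |x + 7| < ϵ/288.
Choosing δ = min(2, ϵ/288) ensures both conditions, hence |(-x^3 + 6x^2 + x + 1) − 631| < ϵ.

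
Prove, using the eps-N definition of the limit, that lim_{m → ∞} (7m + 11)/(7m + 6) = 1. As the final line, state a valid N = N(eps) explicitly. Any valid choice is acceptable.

N = (5/7)/eps

Fix eps > 0. For m ≥ 1, |(7m + 11)/(7m + 6) − 1| = |35|/(7(7m + 6)) = 35/(7(7m + 6)).
Since 7m + 6 ≥ 7m for m ≥ 1, this is ≤ 35/(7·7m) = (5/7)/m.
So |(7m + 11)/(7m + 6) − 1| < eps whenever m > (5/7)/eps.
Take N = (5/7)/eps. If m > N then |(7m + 11)/(7m + 6) − 1| ≤ (5/7)/m < eps.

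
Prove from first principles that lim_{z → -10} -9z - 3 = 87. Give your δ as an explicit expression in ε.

δ = ε/9

Let ε > 0. We need δ > 0 so that 0 < |z + 10| < δ implies |(-9z - 3) − 87| < ε.
Since (-9z - 3) − 87 = -9(z + 10), we have |(-9z - 3) − 87| = 9|z + 10|.
So 9|z + 10| < ε exactly when |z + 10| < ε/9.
Choosing δ = ε/9 gives |(-9z - 3) − 87| = 9|z + 10| < ε whenever |z + 10| < δ.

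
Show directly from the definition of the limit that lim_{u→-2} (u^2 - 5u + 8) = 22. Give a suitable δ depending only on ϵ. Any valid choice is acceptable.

δ = min(1, ϵ/10)

Suppose ϵ > 0. We want δ > 0 such that 0 < |u + 2| < δ implies |(u^2 - 5u + 8) − 22| < ϵ.
(u^2 - 5u + 8) − 22 = u^2 - 5u - 14 = (u + 2)(u - 7).
So |(u^2 - 5u + 8) − 22| = |u + 2|·|u - 7|.
Require δ ≤ 1. Then |u + 2| < 1 gives |u| < 3, and by the triangle inequality |u - 7| ≤ 3 + 7 = 10.
Hence |(u^2 - 5u + 8) − 22| ≤ 10|u + 2| < ϵ provided |u + 2| < ϵ/10.
Take δ = min(1, ϵ/10). Then 0 < |u + 2| < δ gives both |u + 2| < 1 and |u + 2| < ϵ/10, so |(u^2 - 5u + 8) − 22| < ϵ.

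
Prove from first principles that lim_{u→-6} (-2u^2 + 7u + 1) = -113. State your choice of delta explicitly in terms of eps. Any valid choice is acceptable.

Let eps > 0. We want delta > 0 such that 0 < |u + 6| < delta implies |(-2u^2 + 7u + 1) + 113| < eps.
(-2u^2 + 7u + 1) + 113 = -2u^2 + 7u + 114 = (u + 6)(-2u + 19).
So |(-2u^2 + 7u + 1) + 113| = |u + 6|·|-2u + 19|.
Assume first that |u + 6| < 1, so |u| < 7. Then |-2u + 19| ≤ 2·7 + 19 = 33.
Hence |(-2u^2 + 7u + 1) + 113| ≤ 33|u + 6| < eps provided |u + 6| < eps/33.
Choosing delta = min(1, eps/33) ensures both conditions, hence |(-2u^2 + 7u + 1) + 113| < eps.

delta = min(1, eps/33)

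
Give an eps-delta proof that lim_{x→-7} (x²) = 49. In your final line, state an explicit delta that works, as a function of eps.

Let eps > 0 be given. We seek delta > 0 with 0 < |x + 7| < delta ⇒ |x² − 49| < eps.
Factor: x² − 49 = (x + 7)(x - 7), so |x² − 49| = |x + 7|·|x - 7|.
Restrict delta ≤ 1. Then |x + 7| < 1 gives |x| < 8, so by the triangle inequality |x - 7| ≤ 8 + 7 = 15.
Hence |x² − 49| ≤ 15|x + 7|, which is < eps once |x + 7| < eps/15.
Take delta = min(1, eps/15). If 0 < |x + 7| < delta then both bounds hold and |x² − 49| ≤ 15|x + 7| < 15·(eps/15) = eps.

delta = min(1, eps/15)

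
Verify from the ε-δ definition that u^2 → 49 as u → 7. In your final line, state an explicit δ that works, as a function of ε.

δ = min(2, ε/16)

Let ε > 0 be given. We seek δ > 0 with 0 < |u − 7| < δ ⇒ |u^2 − 49| < ε.
Factor: u^2 − 49 = (u − 7)(u + 7), so |u^2 − 49| = |u − 7|·|u + 7|.
Restrict δ ≤ 2. Then |u − 7| < 2 gives |u| < 9, so by the triangle inequality |u + 7| ≤ 9 + 7 = 16.
Hence |u^2 − 49| ≤ 16|u − 7|, which is < ε once |u − 7| < ε/16.
Take δ = min(2, ε/16). If 0 < |u − 7| < δ then both bounds hold and |u^2 − 49| ≤ 16|u − 7| < 16·(ε/16) = ε.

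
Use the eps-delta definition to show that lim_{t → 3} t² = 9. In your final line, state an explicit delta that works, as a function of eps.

Let eps > 0. We seek delta > 0 with 0 < |t − 3| < delta ⇒ |t² − 9| < eps.
Factor: t² − 9 = (t − 3)(t + 3), so |t² − 9| = |t − 3|·|t + 3|.
Restrict delta ≤ 2. Then |t − 3| < 2 gives |t| < 5, so by the triangle inequality |t + 3| ≤ 5 + 3 = 8.
Hence |t² − 9| ≤ 8|t − 3|, which is < eps once |t − 3| < eps/8.
Take delta = min(2, eps/8). If 0 < |t − 3| < delta then both bounds hold and |t² − 9| ≤ 8|t − 3| < 8·(eps/8) = eps.

delta = min(2, eps/8)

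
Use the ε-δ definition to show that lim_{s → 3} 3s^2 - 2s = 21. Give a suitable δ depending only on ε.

δ = min(1, ε/19)

Let ε > 0 be given. We want δ > 0 such that 0 < |s − 3| < δ implies |(3s^2 - 2s) − 21| < ε.
(3s^2 - 2s) − 21 = 3s^2 - 2s - 21 = (s − 3)(3s + 7).
So |(3s^2 - 2s) − 21| = |s − 3|·|3s + 7|.
Require δ ≤ 1. Then |s − 3| < 1 gives |s| < 4, and by the triangle inequality |3s + 7| ≤ 3·4 + 7 = 19.
Hence |(3s^2 - 2s) − 21| ≤ 19|s − 3| < ε provided |s − 3| < ε/19.
Take δ = min(1, ε/19). Then 0 < |s − 3| < δ gives both |s − 3| < 1 and |s − 3| < ε/19, so |(3s^2 - 2s) − 21| < ε.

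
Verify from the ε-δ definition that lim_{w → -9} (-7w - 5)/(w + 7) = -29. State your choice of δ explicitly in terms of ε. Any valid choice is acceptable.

Let ε > 0 be given. We want δ > 0 with 0 < |w + 9| < δ ⇒ |(-7w - 5)/(w + 7) + 29| < ε.
Combining over a common denominator, (-7w - 5)/(w + 7) + 29 = [(-7w - 5)·(-2) − 58·(w + 7)] / [(-2)·(w + 7)] = -44(w + 9) / ((-2)(w + 7)).
So |(-7w - 5)/(w + 7) + 29| = 44|w + 9| / (2·|w + 7|).
Require δ ≤ 1, so |w + 7| ≥ |-2| − |w + 9| > 2 − 1 = 1.
Hence |(-7w - 5)/(w + 7) + 29| < 44|w + 9|/(2·1) = 22|w + 9|, which is < ε once |w + 9| < (1/22)ε.
Take δ = min(1, (1/22)ε). Then 0 < |w + 9| < δ forces both bounds, so |(-7w - 5)/(w + 7) + 29| < ε.

δ = min(1, (1/22)ε)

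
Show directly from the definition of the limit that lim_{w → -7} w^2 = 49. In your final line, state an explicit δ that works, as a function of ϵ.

Suppose ϵ > 0. We seek δ > 0 with 0 < |w + 7| < δ ⇒ |w^2 − 49| < ϵ.
Factor: w^2 − 49 = (w + 7)(w - 7), so |w^2 − 49| = |w + 7|·|w - 7|.
Restrict δ ≤ 1. Then |w + 7| < 1 gives |w| < 8, so by the triangle inequality |w - 7| ≤ 8 + 7 = 15.
Hence |w^2 − 49| ≤ 15|w + 7|, which is < ϵ once |w + 7| < ϵ/15.
Take δ = min(1, ϵ/15). If 0 < |w + 7| < δ then both bounds hold and |w^2 − 49| ≤ 15|w + 7| < 15·(ϵ/15) = ϵ.

δ = min(1, ϵ/15)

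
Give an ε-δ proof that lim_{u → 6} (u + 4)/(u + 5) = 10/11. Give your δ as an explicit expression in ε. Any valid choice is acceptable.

δ = min(11/2, (121/2)ε)

Fix ε > 0. We want δ > 0 with 0 < |u − 6| < δ ⇒ |(u + 4)/(u + 5) − (10/11)| < ε.
Combining over a common denominator, (u + 4)/(u + 5) − (10/11) = [(u + 4)·11 − 10·(u + 5)] / [11·(u + 5)] = 1(u − 6) / (11(u + 5)).
So |(u + 4)/(u + 5) − (10/11)| = |u − 6| / (11·|u + 5|).
Require δ ≤ 11/2, so |u + 5| ≥ |11| − |u − 6| > 11 − 11/2 = 11/2.
Hence |(u + 4)/(u + 5) − (10/11)| < |u − 6|/(11·(11/2)) = (2/121)|u − 6|, which is < ε once |u − 6| < (121/2)ε.
Take δ = min(11/2, (121/2)ε). Then 0 < |u − 6| < δ forces both bounds, so |(u + 4)/(u + 5) − (10/11)| < ε.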